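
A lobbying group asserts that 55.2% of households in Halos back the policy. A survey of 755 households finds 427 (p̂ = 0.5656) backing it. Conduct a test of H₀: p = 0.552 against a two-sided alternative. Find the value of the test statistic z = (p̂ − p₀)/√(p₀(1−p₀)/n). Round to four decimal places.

p̂ = 427/755 ≈ 0.565563.
Standard error under H₀: √(0.552×0.448/755) = 0.018098.
z = (0.565563 − 0.552)/0.018098 = 0.013563/0.018098 = 0.7494.
Two-sided p-value ≈ 2·Φ(−0.749) = 0.4536.

z = 0.7494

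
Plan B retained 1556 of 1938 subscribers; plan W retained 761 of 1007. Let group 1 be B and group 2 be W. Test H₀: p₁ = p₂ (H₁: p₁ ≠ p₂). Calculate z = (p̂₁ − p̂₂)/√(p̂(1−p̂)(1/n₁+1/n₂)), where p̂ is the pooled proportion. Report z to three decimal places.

z = 2.965

p̂₁ = 1556/1938 ≈ 0.80289, p̂₂ = 761/1007 ≈ 0.75571.
Pooled p̂ = (1556+761)/(1938+1007) = 2317/2945 = 0.78676.
SE = √(0.16777 × 0.00150904) = 0.01591.
z = (0.80289 − 0.75571)/0.01591 = 0.04718/0.01591 = 2.965.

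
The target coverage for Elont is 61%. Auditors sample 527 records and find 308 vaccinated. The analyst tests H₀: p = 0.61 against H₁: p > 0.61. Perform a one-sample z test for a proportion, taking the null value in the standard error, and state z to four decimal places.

z = -1.2030

p̂ = 308/527 = 0.584440.
SE = √(p₀(1−p₀)/n) = √(0.2379/527) = 0.021247.
z = (0.584440 − 0.61)/0.021247 = -0.025560/0.021247 = -1.2030.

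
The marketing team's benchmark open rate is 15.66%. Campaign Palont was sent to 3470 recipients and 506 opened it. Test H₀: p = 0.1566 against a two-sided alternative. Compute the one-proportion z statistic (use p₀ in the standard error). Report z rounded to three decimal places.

p̂ = 506/3470 ≈ 0.14582.
Standard error under H₀: √(0.1566×0.8434/3470) = 0.00617.
z = (0.14582 − 0.1566)/0.00617 = -0.01078/0.00617 = -1.747.

z = -1.747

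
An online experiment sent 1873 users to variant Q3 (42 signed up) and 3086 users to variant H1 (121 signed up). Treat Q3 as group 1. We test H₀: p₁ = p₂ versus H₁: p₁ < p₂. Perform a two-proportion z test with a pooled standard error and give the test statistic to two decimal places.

z = -3.21

p̂₁ = 42/1873 = 0.022424, p̂₂ = 121/3086 = 0.039209.
Pooled p̂ = (42+121)/(1873+3086) = 163/4959 = 0.032870.
SE = √(0.0317891 × 0.000857947) = 0.005222.
z = (0.022424 − 0.039209)/0.005222 = -0.016785/0.005222 = -3.21.
p-value = P(Z < -3.214) ≈ 0.0007.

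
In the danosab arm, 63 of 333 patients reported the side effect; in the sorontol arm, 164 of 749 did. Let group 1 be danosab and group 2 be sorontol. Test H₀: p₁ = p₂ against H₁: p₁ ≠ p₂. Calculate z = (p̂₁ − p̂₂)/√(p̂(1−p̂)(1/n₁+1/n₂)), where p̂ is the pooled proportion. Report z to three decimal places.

z = -1.110

p̂₁ = 63/333 = 0.18919, p̂₂ = 164/749 = 0.21896.
Pooled p̂ = (63+164)/(333+749) = 227/1082 = 0.20980.
SE = √(p̂(1−p̂)(1/n₁+1/n₂)) = √(0.20980·0.79020·0.00433812) = √(0.000719182) = 0.02682.
z = (0.18919 − 0.21896)/0.02682 = -0.02977/0.02682 = -1.110.
Two-sided p-value ≈ 2·Φ(−1.110) = 0.2670.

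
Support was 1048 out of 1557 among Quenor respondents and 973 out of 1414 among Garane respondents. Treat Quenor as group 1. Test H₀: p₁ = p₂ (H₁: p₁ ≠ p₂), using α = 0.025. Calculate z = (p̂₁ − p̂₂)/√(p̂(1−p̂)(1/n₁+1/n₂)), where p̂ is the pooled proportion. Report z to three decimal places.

p̂₁ = 1048/1557 ≈ 0.67309, p̂₂ = 973/1414 ≈ 0.68812.
Pooled p̂ = (1048+973)/(1557+1414) = 2021/2971 = 0.68024.
SE = √(0.217513 × 0.00134947) = 0.01713.
z = (0.67309 − 0.68812)/0.01713 = -0.01503/0.01713 = -0.877.
Two-sided p-value ≈ 2·Φ(−0.877) = 0.3804. With α = 0.025, fail to reject H₀.

z = -0.877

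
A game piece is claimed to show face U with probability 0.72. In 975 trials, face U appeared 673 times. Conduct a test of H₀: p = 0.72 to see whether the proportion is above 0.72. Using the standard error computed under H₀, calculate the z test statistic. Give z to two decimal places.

z = -2.07

p̂ = 673/975 ≈ 0.69026.
Under H₀, SE = √(0.72·0.28/975) = √(0.000206769) = 0.01438.
z = (0.69026 − 0.72)/0.01438 = -0.02974/0.01438 = -2.07.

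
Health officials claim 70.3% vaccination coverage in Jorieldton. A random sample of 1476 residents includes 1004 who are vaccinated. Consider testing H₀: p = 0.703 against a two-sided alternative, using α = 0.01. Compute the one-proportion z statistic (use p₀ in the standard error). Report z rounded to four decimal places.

z = -1.9156

p̂ = 1004/1476 = 0.6802168.
Standard error under H₀: √(0.703×0.297/1476) = 0.0118936.
z = (0.6802168 − 0.703)/0.0118936 = -0.0227832/0.0118936 = -1.9156.
Two-sided p-value ≈ 2·Φ(−1.916) = 0.0554; since p > α = 0.01, fail to reject H₀.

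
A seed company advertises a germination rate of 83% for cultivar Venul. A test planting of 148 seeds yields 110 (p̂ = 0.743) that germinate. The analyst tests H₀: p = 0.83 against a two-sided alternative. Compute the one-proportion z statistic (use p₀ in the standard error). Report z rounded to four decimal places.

p̂ = 110/148 ≈ 0.743243.
Under H₀, SE = √(0.83·0.17/148) = √(0.000953378) = 0.030877.
z = (0.743243 − 0.83)/0.030877 = -0.086757/0.030877 = -2.8098.
Two-sided p-value ≈ 2·Φ(−2.810) = 0.0050.

z = -2.8098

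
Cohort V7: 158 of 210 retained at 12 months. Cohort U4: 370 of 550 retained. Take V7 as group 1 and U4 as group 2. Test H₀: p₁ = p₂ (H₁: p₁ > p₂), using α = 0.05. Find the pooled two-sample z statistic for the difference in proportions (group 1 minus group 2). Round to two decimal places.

z = 2.13

p̂₁ = 158/210 ≈ 0.7524, p̂₂ = 370/550 ≈ 0.6727.
Pooled p̂ = (158+370)/(210+550) = 528/760 = 0.6947.
SE = √(0.212078 × 0.00658009) = 0.0374.
z = (0.7524 − 0.6727)/0.0374 = 0.0797/0.0374 = 2.13.
p-value = P(Z > 2.132) ≈ 0.0165. With α = 0.05, reject H₀.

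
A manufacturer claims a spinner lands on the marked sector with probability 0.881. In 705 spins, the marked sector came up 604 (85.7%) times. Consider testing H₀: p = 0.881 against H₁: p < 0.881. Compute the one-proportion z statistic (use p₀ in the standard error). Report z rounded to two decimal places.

z = -1.99

p̂ = 604/705 = 0.8567.
SE = √(p₀(1−p₀)/n) = √(0.10484/705) = 0.0122.
z = (0.8567 − 0.881)/0.0122 = -0.0243/0.0122 = -1.99.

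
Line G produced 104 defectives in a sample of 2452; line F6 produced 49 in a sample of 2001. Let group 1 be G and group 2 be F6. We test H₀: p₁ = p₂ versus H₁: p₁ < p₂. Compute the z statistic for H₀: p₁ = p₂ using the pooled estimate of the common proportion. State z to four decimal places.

p̂₁ = 104/2452 = 0.04241436, p̂₂ = 49/2001 = 0.02448776.
Pooled p̂ = (104+49)/(2452+2001) = 153/4453 = 0.03435886.
SE = √(p̂(1−p̂)(1/n₁+1/n₂)) = √(0.03435886·0.96564114·0.00090758) = √(3.0112e-05) = 0.00548744.
z = (0.04241436 − 0.02448776)/0.00548744 = 0.01792660/0.00548744 = 3.2668.
p-value = P(Z < 3.267) ≈ 0.9995.

z = 3.2668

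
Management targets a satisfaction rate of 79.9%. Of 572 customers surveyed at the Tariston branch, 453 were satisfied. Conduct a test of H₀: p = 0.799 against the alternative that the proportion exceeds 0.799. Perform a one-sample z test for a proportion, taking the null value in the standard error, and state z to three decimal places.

p̂ = 453/572 ≈ 0.79196.
Under H₀, SE = √(0.799·0.201/572) = √(0.000280767) = 0.01676.
z = (0.79196 − 0.799)/0.01676 = -0.00704/0.01676 = -0.420.
p-value = P(Z > -0.420) ≈ 0.6629.

z = -0.420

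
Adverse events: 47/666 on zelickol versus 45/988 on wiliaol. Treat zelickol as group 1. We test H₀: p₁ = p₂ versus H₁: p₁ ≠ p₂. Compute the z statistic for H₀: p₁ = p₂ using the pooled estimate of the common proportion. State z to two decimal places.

z = 2.18

p̂₁ = 47/666 = 0.0706, p̂₂ = 45/988 = 0.0455.
Pooled p̂ = (47+45)/(666+988) = 92/1654 = 0.0556.
SE = √(0.0525288 × 0.00251365) = 0.0115.
z = (0.0706 − 0.0455)/0.0115 = 0.0251/0.0115 = 2.18.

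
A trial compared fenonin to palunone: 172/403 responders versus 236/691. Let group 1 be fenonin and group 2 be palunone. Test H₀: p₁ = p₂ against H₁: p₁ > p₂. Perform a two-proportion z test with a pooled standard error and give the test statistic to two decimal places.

z = 2.81

p̂₁ = 172/403 ≈ 0.42680, p̂₂ = 236/691 ≈ 0.34153.
Pooled p̂ = (172+236)/(403+691) = 408/1094 = 0.37294.
SE = √(0.233857 × 0.00392857) = 0.03031.
z = (0.42680 − 0.34153)/0.03031 = 0.08527/0.03031 = 2.81.
p-value = P(Z > 2.813) ≈ 0.0025.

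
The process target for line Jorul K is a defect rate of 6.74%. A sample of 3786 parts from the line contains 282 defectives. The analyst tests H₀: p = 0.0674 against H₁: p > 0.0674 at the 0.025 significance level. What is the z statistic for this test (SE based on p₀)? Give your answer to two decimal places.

p̂ = 282/3786 ≈ 0.07448.
Under H₀, SE = √(0.0674·0.9326/3786) = √(1.66025e-05) = 0.00407.
z = (0.07448 − 0.0674)/0.00407 = 0.00708/0.00407 = 1.74.
p-value = P(Z > 1.739) ≈ 0.0410, so at α = 0.025 we fail to reject H₀.

z = 1.74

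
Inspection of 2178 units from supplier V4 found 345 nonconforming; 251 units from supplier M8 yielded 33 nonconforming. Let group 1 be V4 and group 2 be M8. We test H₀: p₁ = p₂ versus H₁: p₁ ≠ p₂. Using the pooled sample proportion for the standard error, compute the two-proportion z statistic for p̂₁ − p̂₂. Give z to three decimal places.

z = 1.114

p̂₁ = 345/2178 = 0.158402, p̂₂ = 33/251 = 0.131474.
Pooled p̂ = (345+33)/(2178+251) = 378/2429 = 0.155620.
SE = √(p̂(1−p̂)(1/n₁+1/n₂)) = √(0.155620·0.844380·0.0044432) = √(0.000583846) = 0.024163.
z = (0.158402 − 0.131474)/0.024163 = 0.026928/0.024163 = 1.114.
Two-sided p-value ≈ 2·Φ(−1.114) = 0.2651.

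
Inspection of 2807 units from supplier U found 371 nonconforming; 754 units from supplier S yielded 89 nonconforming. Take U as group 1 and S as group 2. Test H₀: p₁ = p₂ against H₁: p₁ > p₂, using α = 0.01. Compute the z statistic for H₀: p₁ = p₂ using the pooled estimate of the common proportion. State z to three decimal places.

z = 1.027

p̂₁ = 371/2807 ≈ 0.13217, p̂₂ = 89/754 ≈ 0.11804.
Pooled p̂ = (371+89)/(2807+754) = 460/3561 = 0.12918.
SE = √(p̂(1−p̂)(1/n₁+1/n₂)) = √(0.12918·0.87082·0.00168251) = √(0.000189267) = 0.01376.
z = (0.13217 − 0.11804)/0.01376 = 0.01413/0.01376 = 1.027.
p-value = P(Z > 1.027) ≈ 0.1521; since p > α = 0.01, fail to reject H₀.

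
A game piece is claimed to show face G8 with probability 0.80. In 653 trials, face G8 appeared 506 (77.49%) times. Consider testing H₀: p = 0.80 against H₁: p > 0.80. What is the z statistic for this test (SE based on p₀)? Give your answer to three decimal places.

z = -1.604

p̂ = 506/653 = 0.77489.
Standard error under H₀: √(0.8×0.2/653) = 0.01565.
z = (0.77489 − 0.8)/0.01565 = -0.02511/0.01565 = -1.604.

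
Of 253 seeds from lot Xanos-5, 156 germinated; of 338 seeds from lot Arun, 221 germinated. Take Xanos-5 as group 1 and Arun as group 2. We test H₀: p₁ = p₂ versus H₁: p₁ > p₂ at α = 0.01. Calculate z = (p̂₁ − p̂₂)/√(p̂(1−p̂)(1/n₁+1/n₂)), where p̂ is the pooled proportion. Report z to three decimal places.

p̂₁ = 156/253 ≈ 0.61660, p̂₂ = 221/338 ≈ 0.65385.
Pooled p̂ = (156+221)/(253+338) = 377/591 = 0.63790.
SE = √(0.230983 × 0.00691115) = 0.03995.
z = (0.61660 − 0.65385)/0.03995 = -0.03725/0.03995 = -0.932.
p-value = P(Z > -0.932) ≈ 0.8244. With α = 0.01, fail to reject H₀.

z = -0.932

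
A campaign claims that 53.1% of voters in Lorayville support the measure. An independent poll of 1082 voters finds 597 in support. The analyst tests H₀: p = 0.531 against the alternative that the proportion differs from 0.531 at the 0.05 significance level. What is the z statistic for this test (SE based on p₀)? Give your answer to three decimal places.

p̂ = 597/1082 = 0.55176.
Standard error under H₀: √(0.531×0.469/1082) = 0.01517.
z = (0.55176 − 0.531)/0.01517 = 0.02076/0.01517 = 1.368.
Two-sided p-value ≈ 2·Φ(−1.368) = 0.1713, so at α = 0.05 we fail to reject H₀.

z = 1.368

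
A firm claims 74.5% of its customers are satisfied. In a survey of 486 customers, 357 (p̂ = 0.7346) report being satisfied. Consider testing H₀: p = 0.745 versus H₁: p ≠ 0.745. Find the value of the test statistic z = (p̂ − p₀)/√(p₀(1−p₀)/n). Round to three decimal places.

z = -0.528

p̂ = 357/486 = 0.73457.
Under H₀, SE = √(0.745·0.255/486) = √(0.000390895) = 0.01977.
z = (0.73457 − 0.745)/0.01977 = -0.01043/0.01977 = -0.528.
p-value = 2·P(Z > 0.528) ≈ 0.5977.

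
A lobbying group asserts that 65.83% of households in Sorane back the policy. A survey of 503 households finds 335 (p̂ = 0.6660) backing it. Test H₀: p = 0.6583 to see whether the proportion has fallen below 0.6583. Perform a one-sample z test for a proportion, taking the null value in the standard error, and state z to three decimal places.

p̂ = 335/503 ≈ 0.66600.
Under H₀, SE = √(0.6583·0.3417/503) = √(0.000447199) = 0.02115.
z = (0.66600 − 0.6583)/0.02115 = 0.00770/0.02115 = 0.364.
p-value = P(Z < 0.364) ≈ 0.6422.

z = 0.364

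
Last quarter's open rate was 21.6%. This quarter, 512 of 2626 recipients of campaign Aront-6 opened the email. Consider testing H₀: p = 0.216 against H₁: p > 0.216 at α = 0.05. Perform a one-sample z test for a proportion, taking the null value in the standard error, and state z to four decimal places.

p̂ = 512/2626 = 0.1949733.
Under H₀, SE = √(0.216·0.784/2626) = √(6.44874e-05) = 0.0080304.
z = (0.1949733 − 0.216)/0.0080304 = -0.0210267/0.0080304 = -2.6184.
p-value = P(Z > -2.618) ≈ 0.9956; since p > α = 0.05, fail to reject H₀.

z = -2.6184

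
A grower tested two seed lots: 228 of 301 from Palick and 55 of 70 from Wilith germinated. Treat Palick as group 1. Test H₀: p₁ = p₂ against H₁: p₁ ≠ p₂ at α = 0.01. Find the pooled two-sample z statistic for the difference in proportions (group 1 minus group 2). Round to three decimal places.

p̂₁ = 228/301 ≈ 0.75748, p̂₂ = 55/70 ≈ 0.78571.
Pooled p̂ = (228+55)/(301+70) = 283/371 = 0.76280.
SE = √(0.180934 × 0.017608) = 0.05644.
z = (0.75748 − 0.78571)/0.05644 = -0.02823/0.05644 = -0.500.
p-value = 2·P(Z > 0.500) ≈ 0.6169, so at α = 0.01 we fail to reject H₀.

z = -0.500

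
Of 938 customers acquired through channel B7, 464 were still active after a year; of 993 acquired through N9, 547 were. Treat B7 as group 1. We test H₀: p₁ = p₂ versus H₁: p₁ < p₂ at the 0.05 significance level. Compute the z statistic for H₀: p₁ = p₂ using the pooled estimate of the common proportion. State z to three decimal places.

z = -2.471

p̂₁ = 464/938 ≈ 0.49467, p̂₂ = 547/993 ≈ 0.55086.
Pooled p̂ = (464+547)/(938+993) = 1011/1931 = 0.52356.
SE = √(p̂(1−p̂)(1/n₁+1/n₂)) = √(0.52356·0.47644·0.00207315) = √(0.000517136) = 0.02274.
z = (0.49467 − 0.55086)/0.02274 = -0.05619/0.02274 = -2.471.
p-value = P(Z < -2.471) ≈ 0.0067; since p < α = 0.05, reject H₀.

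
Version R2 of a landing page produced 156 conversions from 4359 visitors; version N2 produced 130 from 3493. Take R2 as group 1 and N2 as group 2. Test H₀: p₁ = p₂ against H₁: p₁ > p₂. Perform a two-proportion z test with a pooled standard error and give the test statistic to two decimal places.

p̂₁ = 156/4359 = 0.03579, p̂₂ = 130/3493 = 0.03722.
Pooled p̂ = (156+130)/(4359+3493) = 286/7852 = 0.03642.
SE = √(0.0350971 × 0.000515697) = 0.00425.
z = (0.03579 − 0.03722)/0.00425 = -0.00143/0.00425 = -0.34.
p-value = P(Z > -0.336) ≈ 0.6315.

z = -0.34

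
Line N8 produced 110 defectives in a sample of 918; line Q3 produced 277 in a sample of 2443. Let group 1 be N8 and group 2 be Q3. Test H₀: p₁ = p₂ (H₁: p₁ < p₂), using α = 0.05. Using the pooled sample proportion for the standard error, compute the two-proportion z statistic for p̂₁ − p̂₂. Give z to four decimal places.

z = 0.5212

p̂₁ = 110/918 ≈ 0.119826, p̂₂ = 277/2443 ≈ 0.113385.
Pooled p̂ = (110+277)/(918+2443) = 387/3361 = 0.115144.
SE = √(p̂(1−p̂)(1/n₁+1/n₂)) = √(0.115144·0.884856·0.00149866) = √(0.000152692) = 0.012357.
z = (0.119826 − 0.113385)/0.012357 = 0.006441/0.012357 = 0.5212.
p-value = P(Z < 0.521) ≈ 0.6989, so at α = 0.05 we fail to reject H₀.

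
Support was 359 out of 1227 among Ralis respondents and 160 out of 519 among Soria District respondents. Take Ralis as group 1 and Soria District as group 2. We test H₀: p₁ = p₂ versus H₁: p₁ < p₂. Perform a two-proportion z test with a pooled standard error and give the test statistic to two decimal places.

z = -0.66

p̂₁ = 359/1227 = 0.2926, p̂₂ = 160/519 = 0.3083.
Pooled p̂ = (359+160)/(1227+519) = 519/1746 = 0.2973.
SE = √(p̂(1−p̂)(1/n₁+1/n₂)) = √(0.2973·0.7027·0.00274178) = √(0.000572738) = 0.0239.
z = (0.2926 − 0.3083)/0.0239 = -0.0157/0.0239 = -0.66.
p-value = P(Z < -0.656) ≈ 0.2559.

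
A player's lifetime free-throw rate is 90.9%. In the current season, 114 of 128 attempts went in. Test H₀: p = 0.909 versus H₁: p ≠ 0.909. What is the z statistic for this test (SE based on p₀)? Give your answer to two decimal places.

p̂ = 114/128 ≈ 0.8906.
Under H₀, SE = √(0.909·0.091/128) = √(0.000646242) = 0.0254.
z = (0.8906 − 0.909)/0.0254 = -0.0184/0.0254 = -0.72.
p-value = 2·P(Z > 0.723) ≈ 0.4698.

z = -0.72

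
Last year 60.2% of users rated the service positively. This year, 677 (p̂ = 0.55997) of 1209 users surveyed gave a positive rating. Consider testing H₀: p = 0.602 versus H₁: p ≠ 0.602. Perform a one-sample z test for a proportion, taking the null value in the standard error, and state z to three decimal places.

p̂ = 677/1209 = 0.559967.
Standard error under H₀: √(0.602×0.398/1209) = 0.014078.
z = (0.559967 − 0.602)/0.014078 = -0.042033/0.014078 = -2.986.
Two-sided p-value ≈ 2·Φ(−2.986) = 0.0028.

z = -2.986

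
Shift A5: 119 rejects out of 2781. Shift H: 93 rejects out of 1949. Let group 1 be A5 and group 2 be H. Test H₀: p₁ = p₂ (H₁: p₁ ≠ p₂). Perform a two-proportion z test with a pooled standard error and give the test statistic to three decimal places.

p̂₁ = 119/2781 = 0.042790, p̂₂ = 93/1949 = 0.047717.
Pooled p̂ = (119+93)/(2781+1949) = 212/4730 = 0.044820.
SE = √(p̂(1−p̂)(1/n₁+1/n₂)) = √(0.044820·0.955180·0.000872667) = √(3.73601e-05) = 0.006112.
z = (0.042790 − 0.047717)/0.006112 = -0.004927/0.006112 = -0.806.
p-value = 2·P(Z > 0.806) ≈ 0.4203.

z = -0.806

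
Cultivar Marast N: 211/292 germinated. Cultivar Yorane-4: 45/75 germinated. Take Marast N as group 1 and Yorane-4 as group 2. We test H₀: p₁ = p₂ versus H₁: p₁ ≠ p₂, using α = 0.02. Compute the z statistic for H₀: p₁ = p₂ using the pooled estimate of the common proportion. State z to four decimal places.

p̂₁ = 211/292 ≈ 0.722603, p̂₂ = 45/75 ≈ 0.600000.
Pooled p̂ = (211+45)/(292+75) = 256/367 = 0.697548.
SE = √(0.210975 × 0.016758) = 0.059460.
z = (0.722603 − 0.600000)/0.059460 = 0.122603/0.059460 = 2.0619.
p-value = 2·P(Z > 2.062) ≈ 0.0392, so at α = 0.02 we fail to reject H₀.

z = 2.0619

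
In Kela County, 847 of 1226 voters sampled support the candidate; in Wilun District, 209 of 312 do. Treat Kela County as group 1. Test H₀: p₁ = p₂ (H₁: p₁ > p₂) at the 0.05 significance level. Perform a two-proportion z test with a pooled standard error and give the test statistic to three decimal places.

z = 0.714

p̂₁ = 847/1226 ≈ 0.69086, p̂₂ = 209/312 ≈ 0.66987.
Pooled p̂ = (847+209)/(1226+312) = 1056/1538 = 0.68661.
SE = √(p̂(1−p̂)(1/n₁+1/n₂)) = √(0.68661·0.31339·0.00402079) = √(0.000865186) = 0.02941.
z = (0.69086 − 0.66987)/0.02941 = 0.02099/0.02941 = 0.714.
p-value = P(Z > 0.714) ≈ 0.2377; since p > α = 0.05, fail to reject H₀.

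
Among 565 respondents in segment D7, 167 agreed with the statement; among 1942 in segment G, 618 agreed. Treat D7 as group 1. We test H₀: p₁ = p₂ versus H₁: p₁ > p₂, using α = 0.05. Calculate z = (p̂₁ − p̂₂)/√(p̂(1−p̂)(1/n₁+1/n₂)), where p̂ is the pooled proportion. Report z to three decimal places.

z = -1.022

p̂₁ = 167/565 ≈ 0.29558, p̂₂ = 618/1942 ≈ 0.31823.
Pooled p̂ = (167+618)/(565+1942) = 785/2507 = 0.31312.
SE = √(0.215077 × 0.00228484) = 0.02217.
z = (0.29558 − 0.31823)/0.02217 = -0.02265/0.02217 = -1.022.
p-value = P(Z > -1.022) ≈ 0.8466, so at α = 0.05 we fail to reject H₀.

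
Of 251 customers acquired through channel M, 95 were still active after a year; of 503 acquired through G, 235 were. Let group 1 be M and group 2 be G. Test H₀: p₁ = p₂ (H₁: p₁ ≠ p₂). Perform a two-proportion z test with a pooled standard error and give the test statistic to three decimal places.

z = -2.314

p̂₁ = 95/251 = 0.37849, p̂₂ = 235/503 = 0.46720.
Pooled p̂ = (95+235)/(251+503) = 330/754 = 0.43767.
SE = √(p̂(1−p̂)(1/n₁+1/n₂)) = √(0.43767·0.56233·0.00597214) = √(0.00146983) = 0.03834.
z = (0.37849 − 0.46720)/0.03834 = -0.08871/0.03834 = -2.314.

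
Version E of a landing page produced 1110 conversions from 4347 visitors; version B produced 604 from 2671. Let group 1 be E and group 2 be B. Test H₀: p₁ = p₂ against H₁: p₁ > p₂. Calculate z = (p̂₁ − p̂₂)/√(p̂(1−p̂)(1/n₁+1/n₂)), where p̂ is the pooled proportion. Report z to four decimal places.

p̂₁ = 1110/4347 ≈ 0.2553485, p̂₂ = 604/2671 ≈ 0.2261325.
Pooled p̂ = (1110+604)/(4347+2671) = 1714/7018 = 0.2442291.
SE = √(p̂(1−p̂)(1/n₁+1/n₂)) = √(0.2442291·0.7557709·0.000604435) = √(0.000111567) = 0.0105625.
z = (0.2553485 − 0.2261325)/0.0105625 = 0.0292160/0.0105625 = 2.7660.
p-value = P(Z > 2.766) ≈ 0.0028.

z = 2.7660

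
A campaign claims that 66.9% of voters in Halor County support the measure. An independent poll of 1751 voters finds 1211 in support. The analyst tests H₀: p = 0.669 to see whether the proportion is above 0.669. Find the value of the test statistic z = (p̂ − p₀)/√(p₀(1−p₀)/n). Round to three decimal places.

p̂ = 1211/1751 ≈ 0.691605.
SE = √(p₀(1−p₀)/n) = √(0.22144/1751) = 0.011246.
z = (0.691605 − 0.669)/0.011246 = 0.022605/0.011246 = 2.010.
p-value = P(Z > 2.010) ≈ 0.0222.

z = 2.010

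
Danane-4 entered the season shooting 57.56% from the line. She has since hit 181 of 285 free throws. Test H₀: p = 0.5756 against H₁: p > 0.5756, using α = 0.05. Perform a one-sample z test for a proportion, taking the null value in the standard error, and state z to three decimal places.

p̂ = 181/285 ≈ 0.63509.
Standard error under H₀: √(0.5756×0.4244/285) = 0.02928.
z = (0.63509 − 0.5756)/0.02928 = 0.05949/0.02928 = 2.032.
p-value = P(Z > 2.032) ≈ 0.0211. With α = 0.05, reject H₀.

z = 2.032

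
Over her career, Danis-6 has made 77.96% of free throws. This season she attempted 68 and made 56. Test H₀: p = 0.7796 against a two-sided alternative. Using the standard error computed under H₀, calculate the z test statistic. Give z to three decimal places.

p̂ = 56/68 = 0.82353.
Standard error under H₀: √(0.7796×0.2204/68) = 0.05027.
z = (0.82353 − 0.7796)/0.05027 = 0.04393/0.05027 = 0.874.
p-value = 2·P(Z > 0.874) ≈ 0.3822.

z = 0.874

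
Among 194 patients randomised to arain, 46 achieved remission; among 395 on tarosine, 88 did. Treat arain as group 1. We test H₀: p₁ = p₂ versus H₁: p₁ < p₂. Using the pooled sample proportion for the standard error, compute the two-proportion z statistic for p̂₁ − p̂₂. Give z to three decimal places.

p̂₁ = 46/194 ≈ 0.23711, p̂₂ = 88/395 ≈ 0.22278.
Pooled p̂ = (46+88)/(194+395) = 134/589 = 0.22750.
SE = √(0.175746 × 0.00768628) = 0.03675.
z = (0.23711 − 0.22278)/0.03675 = 0.01433/0.03675 = 0.390.
p-value = P(Z < 0.390) ≈ 0.6517.

z = 0.390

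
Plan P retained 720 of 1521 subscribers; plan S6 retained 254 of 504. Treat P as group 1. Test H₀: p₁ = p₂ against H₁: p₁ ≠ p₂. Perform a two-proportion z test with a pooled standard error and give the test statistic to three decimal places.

p̂₁ = 720/1521 = 0.473373, p̂₂ = 254/504 = 0.503968.
Pooled p̂ = (720+254)/(1521+504) = 974/2025 = 0.480988.
SE = √(p̂(1−p̂)(1/n₁+1/n₂)) = √(0.480988·0.519012·0.00264159) = √(0.000659442) = 0.025680.
z = (0.473373 − 0.503968)/0.025680 = -0.030595/0.025680 = -1.191.
Two-sided p-value ≈ 2·Φ(−1.191) = 0.2335.

z = -1.191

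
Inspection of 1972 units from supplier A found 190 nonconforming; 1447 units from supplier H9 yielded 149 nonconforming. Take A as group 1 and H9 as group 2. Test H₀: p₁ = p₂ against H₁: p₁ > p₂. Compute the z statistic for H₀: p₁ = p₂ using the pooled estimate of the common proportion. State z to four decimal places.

z = -0.6402

p̂₁ = 190/1972 ≈ 0.096349, p̂₂ = 149/1447 ≈ 0.102972.
Pooled p̂ = (190+149)/(1972+1447) = 339/3419 = 0.099152.
SE = √(0.0893207 × 0.00119818) = 0.010345.
z = (0.096349 − 0.102972)/0.010345 = -0.006623/0.010345 = -0.6402.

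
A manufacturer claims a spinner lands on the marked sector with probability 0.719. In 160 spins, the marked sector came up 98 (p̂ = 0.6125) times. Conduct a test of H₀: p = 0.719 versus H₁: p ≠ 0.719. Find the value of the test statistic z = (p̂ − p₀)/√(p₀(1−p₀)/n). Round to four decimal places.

p̂ = 98/160 ≈ 0.612500.
Standard error under H₀: √(0.719×0.281/160) = 0.035535.
z = (0.612500 − 0.719)/0.035535 = -0.106500/0.035535 = -2.9970.

z = -2.9970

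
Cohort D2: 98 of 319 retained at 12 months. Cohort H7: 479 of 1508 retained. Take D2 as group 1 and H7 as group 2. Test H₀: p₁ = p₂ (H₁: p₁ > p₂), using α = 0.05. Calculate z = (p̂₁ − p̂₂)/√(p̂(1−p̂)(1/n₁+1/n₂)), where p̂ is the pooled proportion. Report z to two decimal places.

z = -0.36

p̂₁ = 98/319 = 0.3072, p̂₂ = 479/1508 = 0.3176.
Pooled p̂ = (98+479)/(319+1508) = 577/1827 = 0.3158.
SE = √(p̂(1−p̂)(1/n₁+1/n₂)) = √(0.3158·0.6842·0.00379793) = √(0.000820645) = 0.0286.
z = (0.3072 − 0.3176)/0.0286 = -0.0104/0.0286 = -0.36.
p-value = P(Z > -0.364) ≈ 0.6421; since p > α = 0.05, fail to reject H₀.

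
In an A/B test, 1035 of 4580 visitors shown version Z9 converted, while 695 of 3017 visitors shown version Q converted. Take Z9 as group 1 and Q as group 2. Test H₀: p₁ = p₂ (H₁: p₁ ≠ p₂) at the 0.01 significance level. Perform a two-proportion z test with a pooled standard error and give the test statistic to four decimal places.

z = -0.4453

p̂₁ = 1035/4580 ≈ 0.2259825, p̂₂ = 695/3017 ≈ 0.2303613.
Pooled p̂ = (1035+695)/(4580+3017) = 1730/7597 = 0.2277215.
SE = √(p̂(1−p̂)(1/n₁+1/n₂)) = √(0.2277215·0.7722785·0.000549796) = √(9.66895e-05) = 0.0098331.
z = (0.2259825 − 0.2303613)/0.0098331 = -0.0043788/0.0098331 = -0.4453.
p-value = 2·P(Z > 0.445) ≈ 0.6561, so at α = 0.01 we fail to reject H₀.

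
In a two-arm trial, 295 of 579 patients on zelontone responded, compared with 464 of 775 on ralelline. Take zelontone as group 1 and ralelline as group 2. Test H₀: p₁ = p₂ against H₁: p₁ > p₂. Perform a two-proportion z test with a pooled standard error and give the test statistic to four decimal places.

p̂₁ = 295/579 ≈ 0.509499, p̂₂ = 464/775 ≈ 0.598710.
Pooled p̂ = (295+464)/(579+775) = 759/1354 = 0.560561.
SE = √(p̂(1−p̂)(1/n₁+1/n₂)) = √(0.560561·0.439439·0.00301744) = √(0.000743293) = 0.027263.
z = (0.509499 − 0.598710)/0.027263 = -0.089211/0.027263 = -3.2722.

z = -3.2722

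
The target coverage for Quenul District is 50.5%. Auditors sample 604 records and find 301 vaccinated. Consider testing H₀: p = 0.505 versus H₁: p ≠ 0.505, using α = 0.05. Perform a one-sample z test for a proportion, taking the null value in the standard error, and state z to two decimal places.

z = -0.33

p̂ = 301/604 ≈ 0.4983.
Under H₀, SE = √(0.505·0.495/604) = √(0.000413866) = 0.0203.
z = (0.4983 − 0.505)/0.0203 = -0.0067/0.0203 = -0.33.
p-value = 2·P(Z > 0.327) ≈ 0.7435, so at α = 0.05 we fail to reject H₀.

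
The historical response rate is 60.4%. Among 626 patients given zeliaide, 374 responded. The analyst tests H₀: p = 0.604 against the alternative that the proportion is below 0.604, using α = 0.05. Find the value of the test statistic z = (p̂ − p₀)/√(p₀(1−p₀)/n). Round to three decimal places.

z = -0.335

p̂ = 374/626 = 0.597444.
Standard error under H₀: √(0.604×0.396/626) = 0.019547.
z = (0.597444 − 0.604)/0.019547 = -0.006556/0.019547 = -0.335.
p-value = P(Z < -0.335) ≈ 0.3687; since p > α = 0.05, fail to reject H₀.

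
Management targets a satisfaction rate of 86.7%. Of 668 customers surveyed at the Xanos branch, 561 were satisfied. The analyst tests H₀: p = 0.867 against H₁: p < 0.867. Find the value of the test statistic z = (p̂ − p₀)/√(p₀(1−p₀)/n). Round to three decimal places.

p̂ = 561/668 ≈ 0.839820.
Standard error under H₀: √(0.867×0.133/668) = 0.013139.
z = (0.839820 − 0.867)/0.013139 = -0.027180/0.013139 = -2.069.

z = -2.069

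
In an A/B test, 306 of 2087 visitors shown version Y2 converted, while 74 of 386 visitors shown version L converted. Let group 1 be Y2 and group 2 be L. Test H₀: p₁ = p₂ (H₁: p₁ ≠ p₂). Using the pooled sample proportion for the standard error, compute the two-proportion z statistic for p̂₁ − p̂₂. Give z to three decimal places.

z = -2.257

p̂₁ = 306/2087 ≈ 0.14662, p̂₂ = 74/386 ≈ 0.19171.
Pooled p̂ = (306+74)/(2087+386) = 380/2473 = 0.15366.
SE = √(0.130048 × 0.00306983) = 0.01998.
z = (0.14662 − 0.19171)/0.01998 = -0.04509/0.01998 = -2.257.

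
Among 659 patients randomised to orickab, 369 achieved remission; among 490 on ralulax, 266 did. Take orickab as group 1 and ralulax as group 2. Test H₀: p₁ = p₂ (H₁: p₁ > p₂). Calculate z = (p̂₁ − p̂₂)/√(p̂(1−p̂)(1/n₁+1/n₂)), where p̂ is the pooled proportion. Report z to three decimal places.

z = 0.576

p̂₁ = 369/659 = 0.55994, p̂₂ = 266/490 = 0.54286.
Pooled p̂ = (369+266)/(659+490) = 635/1149 = 0.55265.
SE = √(0.247228 × 0.00355827) = 0.02966.
z = (0.55994 − 0.54286)/0.02966 = 0.01708/0.02966 = 0.576.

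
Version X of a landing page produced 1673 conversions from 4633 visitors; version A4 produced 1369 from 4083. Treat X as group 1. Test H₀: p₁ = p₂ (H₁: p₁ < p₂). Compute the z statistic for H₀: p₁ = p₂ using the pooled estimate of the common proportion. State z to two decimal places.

p̂₁ = 1673/4633 ≈ 0.36111, p̂₂ = 1369/4083 ≈ 0.33529.
Pooled p̂ = (1673+1369)/(4633+4083) = 3042/8716 = 0.34901.
SE = √(0.227203 × 0.000460761) = 0.01023.
z = (0.36111 − 0.33529)/0.01023 = 0.02582/0.01023 = 2.52.
p-value = P(Z < 2.523) ≈ 0.9942.

z = 2.52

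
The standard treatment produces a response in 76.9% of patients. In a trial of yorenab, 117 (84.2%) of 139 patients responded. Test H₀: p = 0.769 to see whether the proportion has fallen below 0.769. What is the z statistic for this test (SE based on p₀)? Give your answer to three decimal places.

z = 2.034

p̂ = 117/139 ≈ 0.84173.
Under H₀, SE = √(0.769·0.231/139) = √(0.00127798) = 0.03575.
z = (0.84173 − 0.769)/0.03575 = 0.07273/0.03575 = 2.034.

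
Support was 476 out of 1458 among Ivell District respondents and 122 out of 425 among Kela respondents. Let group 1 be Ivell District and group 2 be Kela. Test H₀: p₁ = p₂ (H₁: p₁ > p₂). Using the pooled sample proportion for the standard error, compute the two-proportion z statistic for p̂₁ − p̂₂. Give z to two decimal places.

p̂₁ = 476/1458 = 0.32647, p̂₂ = 122/425 = 0.28706.
Pooled p̂ = (476+122)/(1458+425) = 598/1883 = 0.31758.
SE = √(p̂(1−p̂)(1/n₁+1/n₂)) = √(0.31758·0.68242·0.00303881) = √(0.000658578) = 0.02566.
z = (0.32647 − 0.28706)/0.02566 = 0.03941/0.02566 = 1.54.
p-value = P(Z > 1.536) ≈ 0.0623.

z = 1.54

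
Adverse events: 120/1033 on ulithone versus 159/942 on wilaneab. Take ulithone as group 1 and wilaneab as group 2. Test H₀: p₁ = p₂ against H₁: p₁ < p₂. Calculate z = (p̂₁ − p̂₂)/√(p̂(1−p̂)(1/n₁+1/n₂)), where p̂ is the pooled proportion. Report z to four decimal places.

z = -3.3537

p̂₁ = 120/1033 = 0.116167, p̂₂ = 159/942 = 0.168790.
Pooled p̂ = (120+159)/(1033+942) = 279/1975 = 0.141266.
SE = √(0.12131 × 0.00202963) = 0.015691.
z = (0.116167 − 0.168790)/0.015691 = -0.052623/0.015691 = -3.3537.
p-value = P(Z < -3.354) ≈ 0.0004.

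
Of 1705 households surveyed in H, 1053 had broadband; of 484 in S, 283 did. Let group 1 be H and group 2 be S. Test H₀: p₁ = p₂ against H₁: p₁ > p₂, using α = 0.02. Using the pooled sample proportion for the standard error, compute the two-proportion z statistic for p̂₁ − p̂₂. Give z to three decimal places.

p̂₁ = 1053/1705 ≈ 0.61760, p̂₂ = 283/484 ≈ 0.58471.
Pooled p̂ = (1053+283)/(1705+484) = 1336/2189 = 0.61032.
SE = √(p̂(1−p̂)(1/n₁+1/n₂)) = √(0.61032·0.38968·0.00265263) = √(0.00063087) = 0.02512.
z = (0.61760 − 0.58471)/0.02512 = 0.03289/0.02512 = 1.309.
p-value = P(Z > 1.309) ≈ 0.0952; since p > α = 0.02, fail to reject H₀.

z = 1.309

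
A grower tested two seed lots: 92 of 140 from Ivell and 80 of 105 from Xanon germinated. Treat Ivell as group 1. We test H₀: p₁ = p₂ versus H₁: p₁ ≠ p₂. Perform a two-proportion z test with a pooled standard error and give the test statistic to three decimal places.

p̂₁ = 92/140 = 0.65714, p̂₂ = 80/105 = 0.76190.
Pooled p̂ = (92+80)/(140+105) = 172/245 = 0.70204.
SE = √(0.20918 × 0.0166667) = 0.05905.
z = (0.65714 − 0.76190)/0.05905 = -0.10476/0.05905 = -1.774.
p-value = 2·P(Z > 1.774) ≈ 0.0760.

z = -1.774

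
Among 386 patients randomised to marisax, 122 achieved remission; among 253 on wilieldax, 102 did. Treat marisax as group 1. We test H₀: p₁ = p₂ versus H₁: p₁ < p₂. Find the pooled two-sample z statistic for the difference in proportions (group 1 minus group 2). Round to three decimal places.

z = -2.257

p̂₁ = 122/386 = 0.316062, p̂₂ = 102/253 = 0.403162.
Pooled p̂ = (122+102)/(386+253) = 224/639 = 0.350548.
SE = √(p̂(1−p̂)(1/n₁+1/n₂)) = √(0.350548·0.649452·0.00654324) = √(0.00148966) = 0.038596.
z = (0.316062 − 0.403162)/0.038596 = -0.087100/0.038596 = -2.257.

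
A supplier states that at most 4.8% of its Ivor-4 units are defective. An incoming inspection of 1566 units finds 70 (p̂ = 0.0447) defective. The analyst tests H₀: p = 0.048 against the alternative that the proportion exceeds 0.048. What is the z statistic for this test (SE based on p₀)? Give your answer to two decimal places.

p̂ = 70/1566 ≈ 0.0447.
Standard error under H₀: √(0.048×0.952/1566) = 0.0054.
z = (0.0447 − 0.048)/0.0054 = -0.0033/0.0054 = -0.61.

z = -0.61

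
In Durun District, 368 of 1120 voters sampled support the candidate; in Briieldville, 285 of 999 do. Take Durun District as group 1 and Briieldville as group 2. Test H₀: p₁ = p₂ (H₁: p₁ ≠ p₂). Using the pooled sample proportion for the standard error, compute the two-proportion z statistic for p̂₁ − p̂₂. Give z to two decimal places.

z = 2.15

p̂₁ = 368/1120 = 0.3286, p̂₂ = 285/999 = 0.2853.
Pooled p̂ = (368+285)/(1120+999) = 653/2119 = 0.3082.
SE = √(p̂(1−p̂)(1/n₁+1/n₂)) = √(0.3082·0.6918·0.00189386) = √(0.000403769) = 0.0201.
z = (0.3286 − 0.2853)/0.0201 = 0.0433/0.0201 = 2.15.
p-value = 2·P(Z > 2.154) ≈ 0.0312.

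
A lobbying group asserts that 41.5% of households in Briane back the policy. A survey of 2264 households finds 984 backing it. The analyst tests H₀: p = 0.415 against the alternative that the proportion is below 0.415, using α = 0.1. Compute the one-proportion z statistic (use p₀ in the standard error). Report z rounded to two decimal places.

p̂ = 984/2264 ≈ 0.434629.
SE = √(p₀(1−p₀)/n) = √(0.24277/2264) = 0.010355.
z = (0.434629 − 0.415)/0.010355 = 0.019629/0.010355 = 1.90.
p-value = P(Z < 1.896) ≈ 0.9710; since p > α = 0.1, fail to reject H₀.

z = 1.90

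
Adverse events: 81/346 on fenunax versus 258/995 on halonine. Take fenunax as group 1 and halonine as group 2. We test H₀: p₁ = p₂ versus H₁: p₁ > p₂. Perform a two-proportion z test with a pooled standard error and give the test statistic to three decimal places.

p̂₁ = 81/346 ≈ 0.23410, p̂₂ = 258/995 ≈ 0.25930.
Pooled p̂ = (81+258)/(346+995) = 339/1341 = 0.25280.
SE = √(p̂(1−p̂)(1/n₁+1/n₂)) = √(0.25280·0.74720·0.0038952) = √(0.000735766) = 0.02712.
z = (0.23410 − 0.25930)/0.02712 = -0.02520/0.02712 = -0.929.

z = -0.929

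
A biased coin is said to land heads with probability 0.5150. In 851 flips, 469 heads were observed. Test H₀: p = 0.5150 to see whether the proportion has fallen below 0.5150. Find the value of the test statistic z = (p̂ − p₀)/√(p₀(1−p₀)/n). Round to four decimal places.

z = 2.1081

p̂ = 469/851 = 0.551116.
SE = √(p₀(1−p₀)/n) = √(0.24977/851) = 0.017132.
z = (0.551116 − 0.515)/0.017132 = 0.036116/0.017132 = 2.1081.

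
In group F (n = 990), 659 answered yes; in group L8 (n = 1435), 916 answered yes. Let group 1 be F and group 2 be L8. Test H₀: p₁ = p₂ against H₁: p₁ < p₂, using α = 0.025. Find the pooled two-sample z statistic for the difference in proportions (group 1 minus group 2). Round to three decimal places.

z = 1.386

p̂₁ = 659/990 = 0.665657, p̂₂ = 916/1435 = 0.638328.
Pooled p̂ = (659+916)/(990+1435) = 1575/2425 = 0.649485.
SE = √(0.227654 × 0.00170697) = 0.019713.
z = (0.665657 − 0.638328)/0.019713 = 0.027329/0.019713 = 1.386.
p-value = P(Z < 1.386) ≈ 0.9172. With α = 0.025, fail to reject H₀.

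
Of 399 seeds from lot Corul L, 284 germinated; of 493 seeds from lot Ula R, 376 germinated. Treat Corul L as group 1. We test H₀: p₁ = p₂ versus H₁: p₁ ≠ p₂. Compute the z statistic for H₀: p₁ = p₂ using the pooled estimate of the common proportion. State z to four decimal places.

p̂₁ = 284/399 = 0.711779, p̂₂ = 376/493 = 0.762677.
Pooled p̂ = (284+376)/(399+493) = 660/892 = 0.739910.
SE = √(0.192443 × 0.00453466) = 0.029541.
z = (0.711779 − 0.762677)/0.029541 = -0.050898/0.029541 = -1.7230.
Two-sided p-value ≈ 2·Φ(−1.723) = 0.0849.

z = -1.7230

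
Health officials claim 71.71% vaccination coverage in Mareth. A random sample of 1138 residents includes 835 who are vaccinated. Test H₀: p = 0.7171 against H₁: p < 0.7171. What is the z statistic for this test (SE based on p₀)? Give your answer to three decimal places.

p̂ = 835/1138 ≈ 0.7337434.
SE = √(p₀(1−p₀)/n) = √(0.20287/1138) = 0.0133517.
z = (0.7337434 − 0.7171)/0.0133517 = 0.0166434/0.0133517 = 1.247.
p-value = P(Z < 1.247) ≈ 0.8937.

z = 1.247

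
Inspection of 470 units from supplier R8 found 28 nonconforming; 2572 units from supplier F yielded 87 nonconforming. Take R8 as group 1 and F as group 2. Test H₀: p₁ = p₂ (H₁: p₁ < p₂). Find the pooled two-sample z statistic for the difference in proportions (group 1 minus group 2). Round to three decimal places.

p̂₁ = 28/470 = 0.059574, p̂₂ = 87/2572 = 0.033826.
Pooled p̂ = (28+87)/(470+2572) = 115/3042 = 0.037804.
SE = √(0.0363749 × 0.00251646) = 0.009567.
z = (0.059574 − 0.033826)/0.009567 = 0.025748/0.009567 = 2.691.
p-value = P(Z < 2.691) ≈ 0.9964.

z = 2.691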